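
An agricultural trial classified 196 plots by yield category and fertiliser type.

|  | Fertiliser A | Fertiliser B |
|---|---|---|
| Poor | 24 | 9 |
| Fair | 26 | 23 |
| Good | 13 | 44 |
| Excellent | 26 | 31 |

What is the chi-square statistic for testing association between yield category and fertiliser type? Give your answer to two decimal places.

Row totals: 33, 49, 57, 57. Column totals: 89, 107. Grand total N = 196.
Expected counts (row total × column total / N):
  Poor, Fertiliser A: 33×89/196 = 14.985
  Poor, Fertiliser B: 33×107/196 = 18.015
  Fair, Fertiliser A: 49×89/196 = 22.250
  Fair, Fertiliser B: 49×107/196 = 26.750
  Good, Fertiliser A: 57×89/196 = 25.883
  Good, Fertiliser B: 57×107/196 = 31.117
  Excellent, Fertiliser A: 57×89/196 = 25.883
  Excellent, Fertiliser B: 57×107/196 = 31.117
Contributions (O − E)²/E:
  (24 − 14.985)²/14.985 = 5.4234
  (9 − 18.015)²/18.015 = 4.5113
  (26 − 22.250)²/22.250 = 0.6320
  (23 − 26.750)²/26.750 = 0.5257
  (13 − 25.883)²/25.883 = 6.4124
  (44 − 31.117)²/31.117 = 5.3338
  (26 − 25.883)²/25.883 = 0.0005
  (31 − 31.117)²/31.117 = 0.0004
χ² = 5.4234 + 4.5113 + 0.6320 + 0.5257 + 6.4124 + 5.3338 + 0.0005 + 0.0004 = 22.84

22.84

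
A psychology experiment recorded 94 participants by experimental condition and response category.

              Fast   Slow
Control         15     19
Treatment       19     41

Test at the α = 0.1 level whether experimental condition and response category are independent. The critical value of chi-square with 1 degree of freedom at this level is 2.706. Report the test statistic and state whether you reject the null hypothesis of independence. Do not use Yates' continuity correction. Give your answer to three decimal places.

1.457; fail to reject H₀

Row totals: 34, 60. Column totals: 34, 60. Grand total N = 94.
Expected counts (row total × column total / N):
  Control, Fast: 34×34/94 = 12.2979
  Control, Slow: 34×60/94 = 21.7021
  Treatment, Fast: 60×34/94 = 21.7021
  Treatment, Slow: 60×60/94 = 38.2979
Contributions (O − E)²/E:
  (15 − 12.2979)²/12.2979 = 0.5937
  (19 − 21.7021)²/21.7021 = 0.3364
  (19 − 21.7021)²/21.7021 = 0.3364
  (41 − 38.2979)²/38.2979 = 0.1906
χ² = 0.5937 + 0.3364 + 0.3364 + 0.1906 = 1.457
df = (2−1)(2−1) = 1. Since 1.457 < 2.706, fail to reject the null hypothesis of independence at α = 0.1.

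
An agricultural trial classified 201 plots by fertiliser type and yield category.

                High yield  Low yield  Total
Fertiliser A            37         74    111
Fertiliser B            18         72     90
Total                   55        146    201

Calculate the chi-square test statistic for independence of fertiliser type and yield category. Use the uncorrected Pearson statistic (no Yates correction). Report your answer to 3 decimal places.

Grand total N = 201.
Expected counts (row total × column total / N):
  Fertiliser A, High yield: 111×55/201 = 30.3731
  Fertiliser A, Low yield: 111×146/201 = 80.6269
  Fertiliser B, High yield: 90×55/201 = 24.6269
  Fertiliser B, Low yield: 90×146/201 = 65.3731
Contributions (O − E)²/E:
  (37 − 30.3731)²/30.3731 = 1.4459
  (74 − 80.6269)²/80.6269 = 0.5447
  (18 − 24.6269)²/24.6269 = 1.7832
  (72 − 65.3731)²/65.3731 = 0.6718
χ² = 1.4459 + 0.5447 + 1.7832 + 0.6718 = 4.446

4.446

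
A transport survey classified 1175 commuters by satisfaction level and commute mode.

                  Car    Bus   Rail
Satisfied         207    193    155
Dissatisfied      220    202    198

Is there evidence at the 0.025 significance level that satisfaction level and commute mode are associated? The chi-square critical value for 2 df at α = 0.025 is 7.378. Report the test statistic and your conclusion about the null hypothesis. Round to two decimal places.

Row totals: 555, 620. Column totals: 427, 395, 353. Grand total N = 1175.
Expected counts (row total × column total / N):
  Satisfied, Car: 555×427/1175 = 201.689
  Satisfied, Bus: 555×395/1175 = 186.574
  Satisfied, Rail: 555×353/1175 = 166.736
  Dissatisfied, Car: 620×427/1175 = 225.311
  Dissatisfied, Bus: 620×395/1175 = 208.426
  Dissatisfied, Rail: 620×353/1175 = 186.264
Contributions (O − E)²/E:
  (207 − 201.689)²/201.689 = 0.1399
  (193 − 186.574)²/186.574 = 0.2213
  (155 − 166.736)²/166.736 = 0.8261
  (220 − 225.311)²/225.311 = 0.1252
  (202 − 208.426)²/208.426 = 0.1981
  (198 − 186.264)²/186.264 = 0.7395
χ² = 0.1399 + 0.2213 + 0.8261 + 0.1252 + 0.1981 + 0.7395 = 2.25
df = (2−1)(3−1) = 2. Since 2.25 < 7.378, fail to reject the null hypothesis of independence at α = 0.025.

2.25; fail to reject H₀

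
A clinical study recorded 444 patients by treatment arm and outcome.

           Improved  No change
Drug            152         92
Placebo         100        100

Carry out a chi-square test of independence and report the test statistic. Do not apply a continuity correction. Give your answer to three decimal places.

6.770

Row totals: 244, 200. Column totals: 252, 192. Grand total N = 444.
Expected counts (row total × column total / N):
  Drug, Improved: 244×252/444 = 138.4865
  Drug, No change: 244×192/444 = 105.5135
  Placebo, Improved: 200×252/444 = 113.5135
  Placebo, No change: 200×192/444 = 86.4865
Contributions (O − E)²/E:
  (152 − 138.4865)²/138.4865 = 1.3186
  (92 − 105.5135)²/105.5135 = 1.7307
  (100 − 113.5135)²/113.5135 = 1.6087
  (100 − 86.4865)²/86.4865 = 2.1115
χ² = 1.3186 + 1.7307 + 1.6087 + 2.1115 = 6.770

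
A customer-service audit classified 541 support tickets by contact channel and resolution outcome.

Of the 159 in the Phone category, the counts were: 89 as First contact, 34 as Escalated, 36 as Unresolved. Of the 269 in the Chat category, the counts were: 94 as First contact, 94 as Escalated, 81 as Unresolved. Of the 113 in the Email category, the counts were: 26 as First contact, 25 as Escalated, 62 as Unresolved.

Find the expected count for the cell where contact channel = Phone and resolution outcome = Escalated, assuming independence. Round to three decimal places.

44.967

Row total (Phone) = 159; column total (Escalated) = 153; grand total N = 541.
Expected count = (row total × column total) / N = 159 × 153 / 541 = 44.967.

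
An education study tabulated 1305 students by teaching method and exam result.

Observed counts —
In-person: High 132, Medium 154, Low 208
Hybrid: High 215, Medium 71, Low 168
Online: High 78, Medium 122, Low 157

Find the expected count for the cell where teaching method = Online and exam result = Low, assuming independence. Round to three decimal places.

Row total (Online) = 357; column total (Low) = 533; grand total N = 1305.
Expected count = (row total × column total) / N = 357 × 533 / 1305 = 145.809.

145.809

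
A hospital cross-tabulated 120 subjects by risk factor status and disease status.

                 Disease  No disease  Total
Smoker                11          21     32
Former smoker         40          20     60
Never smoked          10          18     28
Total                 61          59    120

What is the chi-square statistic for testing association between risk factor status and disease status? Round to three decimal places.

Grand total N = 120.
Expected counts (row total × column total / N):
  Smoker, Disease: 32×61/120 = 16.2667
  Smoker, No disease: 32×59/120 = 15.7333
  Former smoker, Disease: 60×61/120 = 30.5000
  Former smoker, No disease: 60×59/120 = 29.5000
  Never smoked, Disease: 28×61/120 = 14.2333
  Never smoked, No disease: 28×59/120 = 13.7667
Contributions (O − E)²/E:
  (11 − 16.2667)²/16.2667 = 1.7052
  (21 − 15.7333)²/15.7333 = 1.7630
  (40 − 30.5000)²/30.5000 = 2.9590
  (20 − 29.5000)²/29.5000 = 3.0593
  (10 − 14.2333)²/14.2333 = 1.2591
  (18 − 13.7667)²/13.7667 = 1.3018
χ² = 1.7052 + 1.7630 + 2.9590 + 3.0593 + 1.2591 + 1.3018 = 12.047

12.047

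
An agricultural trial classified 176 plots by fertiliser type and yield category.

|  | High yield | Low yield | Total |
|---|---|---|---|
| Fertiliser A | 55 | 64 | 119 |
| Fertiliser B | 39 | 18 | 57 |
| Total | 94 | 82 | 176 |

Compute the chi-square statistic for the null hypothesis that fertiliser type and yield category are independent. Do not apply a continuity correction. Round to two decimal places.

Grand total N = 176.
Expected counts (row total × column total / N):
  Fertiliser A, High yield: 119×94/176 = 63.5568
  Fertiliser A, Low yield: 119×82/176 = 55.4432
  Fertiliser B, High yield: 57×94/176 = 30.4432
  Fertiliser B, Low yield: 57×82/176 = 26.5568
Contributions (O − E)²/E:
  (55 − 63.5568)²/63.5568 = 1.1520
  (64 − 55.4432)²/55.4432 = 1.3206
  (39 − 30.4432)²/30.4432 = 2.4051
  (18 − 26.5568)²/26.5568 = 2.7571
χ² = 1.1520 + 1.3206 + 2.4051 + 2.7571 = 7.63

7.63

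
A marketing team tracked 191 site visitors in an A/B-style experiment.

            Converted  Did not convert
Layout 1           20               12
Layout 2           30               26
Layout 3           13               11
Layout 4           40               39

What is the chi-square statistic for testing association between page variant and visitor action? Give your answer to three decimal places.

Row totals: 32, 56, 24, 79. Column totals: 103, 88. Grand total N = 191.
Expected counts (row total × column total / N):
  Layout 1, Converted: 32×103/191 = 17.2565
  Layout 1, Did not convert: 32×88/191 = 14.7435
  Layout 2, Converted: 56×103/191 = 30.1990
  Layout 2, Did not convert: 56×88/191 = 25.8010
  Layout 3, Converted: 24×103/191 = 12.9424
  Layout 3, Did not convert: 24×88/191 = 11.0576
  Layout 4, Converted: 79×103/191 = 42.6021
  Layout 4, Did not convert: 79×88/191 = 36.3979
Contributions (O − E)²/E:
  (20 − 17.2565)²/17.2565 = 0.4362
  (12 − 14.7435)²/14.7435 = 0.5105
  (30 − 30.1990)²/30.1990 = 0.0013
  (26 − 25.8010)²/25.8010 = 0.0015
  (13 − 12.9424)²/12.9424 = 0.0003
  (11 − 11.0576)²/11.0576 = 0.0003
  (40 − 42.6021)²/42.6021 = 0.1589
  (39 − 36.3979)²/36.3979 = 0.1860
χ² = 0.4362 + 0.5105 + 0.0013 + 0.0015 + 0.0003 + 0.0003 + 0.1589 + 0.1860 = 1.295

1.295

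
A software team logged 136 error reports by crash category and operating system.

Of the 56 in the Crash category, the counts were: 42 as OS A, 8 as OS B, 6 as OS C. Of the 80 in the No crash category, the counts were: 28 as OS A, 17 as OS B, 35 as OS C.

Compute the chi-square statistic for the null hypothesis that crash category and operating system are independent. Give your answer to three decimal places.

Row totals: 56, 80. Column totals: 70, 25, 41. Grand total N = 136.
Expected counts (row total × column total / N):
  Crash, OS A: 56×70/136 = 28.82353
  Crash, OS B: 56×25/136 = 10.29412
  Crash, OS C: 56×41/136 = 16.88235
  No crash, OS A: 80×70/136 = 41.17647
  No crash, OS B: 80×25/136 = 14.70588
  No crash, OS C: 80×41/136 = 24.11765
Contributions (O − E)²/E:
  (42 − 28.82353)²/28.82353 = 6.0235
  (8 − 10.29412)²/10.29412 = 0.5113
  (6 − 16.88235)²/16.88235 = 7.0148
  (28 − 41.17647)²/41.17647 = 4.2165
  (17 − 14.70588)²/14.70588 = 0.3579
  (35 − 24.11765)²/24.11765 = 4.9103
χ² = 6.0235 + 0.5113 + 7.0148 + 4.2165 + 0.3579 + 4.9103 = 23.034

23.034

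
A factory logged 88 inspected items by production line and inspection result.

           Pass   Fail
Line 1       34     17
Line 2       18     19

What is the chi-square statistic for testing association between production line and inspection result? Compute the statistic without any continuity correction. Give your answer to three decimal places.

2.880

Row totals: 51, 37. Column totals: 52, 36. Grand total N = 88.
Expected counts (row total × column total / N):
  Line 1, Pass: 51×52/88 = 30.1364
  Line 1, Fail: 51×36/88 = 20.8636
  Line 2, Pass: 37×52/88 = 21.8636
  Line 2, Fail: 37×36/88 = 15.1364
Contributions (O − E)²/E:
  (34 − 30.1364)²/30.1364 = 0.4953
  (17 − 20.8636)²/20.8636 = 0.7155
  (18 − 21.8636)²/21.8636 = 0.6828
  (19 − 15.1364)²/15.1364 = 0.9862
χ² = 0.4953 + 0.7155 + 0.6828 + 0.9862 = 2.880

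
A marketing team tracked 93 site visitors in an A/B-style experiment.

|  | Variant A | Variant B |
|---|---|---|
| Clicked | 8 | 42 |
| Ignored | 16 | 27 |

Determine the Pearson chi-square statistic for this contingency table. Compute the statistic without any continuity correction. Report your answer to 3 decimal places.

Row totals: 50, 43. Column totals: 24, 69. Grand total N = 93.
Expected counts (row total × column total / N):
  Clicked, Variant A: 50×24/93 = 12.9032
  Clicked, Variant B: 50×69/93 = 37.0968
  Ignored, Variant A: 43×24/93 = 11.0968
  Ignored, Variant B: 43×69/93 = 31.9032
Contributions (O − E)²/E:
  (8 − 12.9032)²/12.9032 = 1.8632
  (42 − 37.0968)²/37.0968 = 0.6481
  (16 − 11.0968)²/11.0968 = 2.1665
  (27 − 31.9032)²/31.9032 = 0.7536
χ² = 1.8632 + 0.6481 + 2.1665 + 0.7536 = 5.431

5.431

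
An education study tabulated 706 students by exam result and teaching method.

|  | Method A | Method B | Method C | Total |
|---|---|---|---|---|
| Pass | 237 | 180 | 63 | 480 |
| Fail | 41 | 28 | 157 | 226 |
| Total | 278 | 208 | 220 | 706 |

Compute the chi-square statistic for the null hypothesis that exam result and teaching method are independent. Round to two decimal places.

227.49

Grand total N = 706.
Expected counts (row total × column total / N):
  Pass, Method A: 480×278/706 = 189.008
  Pass, Method B: 480×208/706 = 141.416
  Pass, Method C: 480×220/706 = 149.575
  Fail, Method A: 226×278/706 = 88.992
  Fail, Method B: 226×208/706 = 66.584
  Fail, Method C: 226×220/706 = 70.425
Contributions (O − E)²/E:
  (237 − 189.008)²/189.008 = 12.1859
  (180 − 141.416)²/141.416 = 10.5273
  (63 − 149.575)²/149.575 = 50.1102
  (41 − 88.992)²/88.992 = 25.8813
  (28 − 66.584)²/66.584 = 22.3586
  (157 − 70.425)²/70.425 = 106.4285
χ² = 12.1859 + 10.5273 + 50.1102 + 25.8813 + 22.3586 + 106.4285 = 227.49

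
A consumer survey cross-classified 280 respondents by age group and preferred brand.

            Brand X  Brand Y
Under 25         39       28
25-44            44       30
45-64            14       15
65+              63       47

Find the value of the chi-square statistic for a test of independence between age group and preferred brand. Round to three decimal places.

Row totals: 67, 74, 29, 110. Column totals: 160, 120. Grand total N = 280.
Expected counts (row total × column total / N):
  Under 25, Brand X: 67×160/280 = 38.2857
  Under 25, Brand Y: 67×120/280 = 28.7143
  25-44, Brand X: 74×160/280 = 42.2857
  25-44, Brand Y: 74×120/280 = 31.7143
  45-64, Brand X: 29×160/280 = 16.5714
  45-64, Brand Y: 29×120/280 = 12.4286
  65+, Brand X: 110×160/280 = 62.8571
  65+, Brand Y: 110×120/280 = 47.1429
Contributions (O − E)²/E:
  (39 − 38.2857)²/38.2857 = 0.0133
  (28 − 28.7143)²/28.7143 = 0.0178
  (44 − 42.2857)²/42.2857 = 0.0695
  (30 − 31.7143)²/31.7143 = 0.0927
  (14 − 16.5714)²/16.5714 = 0.3990
  (15 − 12.4286)²/12.4286 = 0.5320
  (63 − 62.8571)²/62.8571 = 0.0003
  (47 − 47.1429)²/47.1429 = 0.0004
χ² = 0.0133 + 0.0178 + 0.0695 + 0.0927 + 0.3990 + 0.5320 + 0.0003 + 0.0004 = 1.125

1.125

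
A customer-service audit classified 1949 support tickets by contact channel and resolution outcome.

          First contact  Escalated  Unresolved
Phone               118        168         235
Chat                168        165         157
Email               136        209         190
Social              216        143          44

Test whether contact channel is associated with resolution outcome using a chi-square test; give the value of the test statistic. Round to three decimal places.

168.456

Row totals: 521, 490, 535, 403. Column totals: 638, 685, 626. Grand total N = 1949.
Expected counts (row total × column total / N):
  Phone, First contact: 521×638/1949 = 170.5480
  Phone, Escalated: 521×685/1949 = 183.1119
  Phone, Unresolved: 521×626/1949 = 167.3402
  Chat, First contact: 490×638/1949 = 160.4002
  Chat, Escalated: 490×685/1949 = 172.2165
  Chat, Unresolved: 490×626/1949 = 157.3833
  Email, First contact: 535×638/1949 = 175.1308
  Email, Escalated: 535×685/1949 = 188.0323
  Email, Unresolved: 535×626/1949 = 171.8368
  Social, First contact: 403×638/1949 = 131.9210
  Social, Escalated: 403×685/1949 = 141.6393
  Social, Unresolved: 403×626/1949 = 129.4397
Contributions (O − E)²/E:
  (118 − 170.5480)²/170.5480 = 16.1907
  (168 − 183.1119)²/183.1119 = 1.2472
  (235 − 167.3402)²/167.3402 = 27.3565
  (168 − 160.4002)²/160.4002 = 0.3601
  (165 − 172.2165)²/172.2165 = 0.3024
  (157 − 157.3833)²/157.3833 = 0.0009
  (136 − 175.1308)²/175.1308 = 8.7433
  (209 − 188.0323)²/188.0323 = 2.3381
  (190 − 171.8368)²/171.8368 = 1.9199
  (216 − 131.9210)²/131.9210 = 53.5872
  (143 − 141.6393)²/141.6393 = 0.0131
  (44 − 129.4397)²/129.4397 = 56.3965
χ² = 16.1907 + 1.2472 + 27.3565 + 0.3601 + 0.3024 + 0.0009 + 8.7433 + 2.3381 + 1.9199 + 53.5872 + 0.0131 + 56.3965 = 168.456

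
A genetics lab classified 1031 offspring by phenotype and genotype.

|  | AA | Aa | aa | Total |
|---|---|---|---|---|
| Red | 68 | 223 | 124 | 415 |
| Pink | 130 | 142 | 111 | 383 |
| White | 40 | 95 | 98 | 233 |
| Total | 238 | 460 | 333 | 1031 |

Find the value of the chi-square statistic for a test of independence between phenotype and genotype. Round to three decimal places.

Grand total N = 1031.
Expected counts (row total × column total / N):
  Red, AA: 415×238/1031 = 95.8002
  Red, Aa: 415×460/1031 = 185.1600
  Red, aa: 415×333/1031 = 134.0398
  Pink, AA: 383×238/1031 = 88.4132
  Pink, Aa: 383×460/1031 = 170.8826
  Pink, aa: 383×333/1031 = 123.7042
  White, AA: 233×238/1031 = 53.7866
  White, Aa: 233×460/1031 = 103.9573
  White, aa: 233×333/1031 = 75.2561
Contributions (O − E)²/E:
  (68 − 95.8002)²/95.8002 = 8.0673
  (223 − 185.1600)²/185.1600 = 7.7331
  (124 − 134.0398)²/134.0398 = 0.7520
  (130 − 88.4132)²/88.4132 = 19.5611
  (142 − 170.8826)²/170.8826 = 4.8817
  (111 − 123.7042)²/123.7042 = 1.3047
  (40 − 53.7866)²/53.7866 = 3.5338
  (95 − 103.9573)²/103.9573 = 0.7718
  (98 − 75.2561)²/75.2561 = 6.8737
χ² = 8.0673 + 7.7331 + 0.7520 + 19.5611 + 4.8817 + 1.3047 + 3.5338 + 0.7718 + 6.8737 = 53.479

53.479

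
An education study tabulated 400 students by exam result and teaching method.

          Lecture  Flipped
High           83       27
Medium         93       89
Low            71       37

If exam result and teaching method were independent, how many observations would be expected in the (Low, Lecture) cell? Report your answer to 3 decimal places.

Row total (Low) = 108; column total (Lecture) = 247; grand total N = 400.
Expected count = (row total × column total) / N = 108 × 247 / 400 = 66.690.

66.690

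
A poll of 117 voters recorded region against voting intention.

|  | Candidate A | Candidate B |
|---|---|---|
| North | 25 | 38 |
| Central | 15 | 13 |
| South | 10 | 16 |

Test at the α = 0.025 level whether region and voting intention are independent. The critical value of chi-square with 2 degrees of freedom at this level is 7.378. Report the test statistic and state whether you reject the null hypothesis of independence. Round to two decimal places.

1.78; fail to reject H₀

Row totals: 63, 28, 26. Column totals: 50, 67. Grand total N = 117.
Expected counts (row total × column total / N):
  North, Candidate A: 63×50/117 = 26.923
  North, Candidate B: 63×67/117 = 36.077
  Central, Candidate A: 28×50/117 = 11.966
  Central, Candidate B: 28×67/117 = 16.034
  South, Candidate A: 26×50/117 = 11.111
  South, Candidate B: 26×67/117 = 14.889
Contributions (O − E)²/E:
  (25 − 26.923)²/26.923 = 0.1374
  (38 − 36.077)²/36.077 = 0.1025
  (15 − 11.966)²/11.966 = 0.7693
  (13 − 16.034)²/16.034 = 0.5741
  (10 − 11.111)²/11.111 = 0.1111
  (16 − 14.889)²/14.889 = 0.0829
χ² = 0.1374 + 0.1025 + 0.7693 + 0.5741 + 0.1111 + 0.0829 = 1.78
df = (3−1)(2−1) = 2. Since 1.78 < 7.378, fail to reject the null hypothesis of independence at α = 0.025.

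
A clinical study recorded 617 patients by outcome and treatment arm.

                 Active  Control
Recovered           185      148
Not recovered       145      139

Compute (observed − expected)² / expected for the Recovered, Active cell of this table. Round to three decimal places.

0.267

Row total (Recovered) = 333; column total (Active) = 330; N = 617.
Expected count E = 333 × 330 / 617 = 178.1037.
Contribution = (O − E)²/E = (185 − 178.1037)² / 178.1037 = 0.267.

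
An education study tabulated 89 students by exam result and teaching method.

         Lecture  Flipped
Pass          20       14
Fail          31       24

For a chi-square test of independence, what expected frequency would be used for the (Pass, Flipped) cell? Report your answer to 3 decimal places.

Row total (Pass) = 34; column total (Flipped) = 38; grand total N = 89.
Expected count = (row total × column total) / N = 34 × 38 / 89 = 14.517.

14.517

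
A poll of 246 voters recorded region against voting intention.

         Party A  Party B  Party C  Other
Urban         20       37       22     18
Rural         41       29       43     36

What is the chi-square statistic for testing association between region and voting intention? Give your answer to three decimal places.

Row totals: 97, 149. Column totals: 61, 66, 65, 54. Grand total N = 246.
Expected counts (row total × column total / N):
  Urban, Party A: 97×61/246 = 24.0528
  Urban, Party B: 97×66/246 = 26.0244
  Urban, Party C: 97×65/246 = 25.6301
  Urban, Other: 97×54/246 = 21.2927
  Rural, Party A: 149×61/246 = 36.9472
  Rural, Party B: 149×66/246 = 39.9756
  Rural, Party C: 149×65/246 = 39.3699
  Rural, Other: 149×54/246 = 32.7073
Contributions (O − E)²/E:
  (20 − 24.0528)²/24.0528 = 0.6829
  (37 − 26.0244)²/26.0244 = 4.6289
  (22 − 25.6301)²/25.6301 = 0.5141
  (18 − 21.2927)²/21.2927 = 0.5092
  (41 − 36.9472)²/36.9472 = 0.4446
  (29 − 39.9756)²/39.9756 = 3.0134
  (43 − 39.3699)²/39.3699 = 0.3347
  (36 − 32.7073)²/32.7073 = 0.3315
χ² = 0.6829 + 4.6289 + 0.5141 + 0.5092 + 0.4446 + 3.0134 + 0.3347 + 0.3315 = 10.459

10.459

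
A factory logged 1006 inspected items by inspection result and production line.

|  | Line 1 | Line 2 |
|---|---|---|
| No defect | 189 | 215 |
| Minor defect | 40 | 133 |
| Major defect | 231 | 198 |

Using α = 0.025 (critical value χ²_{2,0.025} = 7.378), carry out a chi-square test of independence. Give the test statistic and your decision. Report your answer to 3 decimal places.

Row totals: 404, 173, 429. Column totals: 460, 546. Grand total N = 1006.
Expected counts (row total × column total / N):
  No defect, Line 1: 404×460/1006 = 184.7316
  No defect, Line 2: 404×546/1006 = 219.2684
  Minor defect, Line 1: 173×460/1006 = 79.1054
  Minor defect, Line 2: 173×546/1006 = 93.8946
  Major defect, Line 1: 429×460/1006 = 196.1630
  Major defect, Line 2: 429×546/1006 = 232.8370
Contributions (O − E)²/E:
  (189 − 184.7316)²/184.7316 = 0.0986
  (215 − 219.2684)²/219.2684 = 0.0831
  (40 − 79.1054)²/79.1054 = 19.3316
  (133 − 93.8946)²/93.8946 = 16.2867
  (231 − 196.1630)²/196.1630 = 6.1868
  (198 − 232.8370)²/232.8370 = 5.2123
χ² = 0.0986 + 0.0831 + 19.3316 + 16.2867 + 6.1868 + 5.2123 = 47.199
df = (3−1)(2−1) = 2. Since 47.199 > 7.378, reject the null hypothesis of independence at α = 0.025.

47.199; reject H₀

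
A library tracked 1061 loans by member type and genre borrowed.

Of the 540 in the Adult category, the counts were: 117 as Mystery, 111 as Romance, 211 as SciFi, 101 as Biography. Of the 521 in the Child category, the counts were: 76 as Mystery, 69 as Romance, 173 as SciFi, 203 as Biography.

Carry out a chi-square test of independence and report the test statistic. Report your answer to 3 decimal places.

Row totals: 540, 521. Column totals: 193, 180, 384, 304. Grand total N = 1061.
Expected counts (row total × column total / N):
  Adult, Mystery: 540×193/1061 = 98.2281
  Adult, Romance: 540×180/1061 = 91.6117
  Adult, SciFi: 540×384/1061 = 195.4383
  Adult, Biography: 540×304/1061 = 154.7220
  Child, Mystery: 521×193/1061 = 94.7719
  Child, Romance: 521×180/1061 = 88.3883
  Child, SciFi: 521×384/1061 = 188.5617
  Child, Biography: 521×304/1061 = 149.2780
Contributions (O − E)²/E:
  (117 − 98.2281)²/98.2281 = 3.5874
  (111 − 91.6117)²/91.6117 = 4.1033
  (211 − 195.4383)²/195.4383 = 1.2391
  (101 − 154.7220)²/154.7220 = 18.6532
  (76 − 94.7719)²/94.7719 = 3.7182
  (69 − 88.3883)²/88.3883 = 4.2529
  (173 − 188.5617)²/188.5617 = 1.2843
  (203 − 149.2780)²/149.2780 = 19.3334
χ² = 3.5874 + 4.1033 + 1.2391 + 18.6532 + 3.7182 + 4.2529 + 1.2843 + 19.3334 = 56.172

56.172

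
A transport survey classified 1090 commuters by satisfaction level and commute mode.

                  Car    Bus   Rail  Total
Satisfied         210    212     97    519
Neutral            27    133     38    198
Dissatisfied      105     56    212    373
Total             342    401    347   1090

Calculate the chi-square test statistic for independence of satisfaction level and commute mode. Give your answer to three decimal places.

Grand total N = 1090.
Expected counts (row total × column total / N):
  Satisfied, Car: 519×342/1090 = 162.8422
  Satisfied, Bus: 519×401/1090 = 190.9349
  Satisfied, Rail: 519×347/1090 = 165.2229
  Neutral, Car: 198×342/1090 = 62.1248
  Neutral, Bus: 198×401/1090 = 72.8422
  Neutral, Rail: 198×347/1090 = 63.0330
  Dissatisfied, Car: 373×342/1090 = 117.0330
  Dissatisfied, Bus: 373×401/1090 = 137.2229
  Dissatisfied, Rail: 373×347/1090 = 118.7440
Contributions (O − E)²/E:
  (210 − 162.8422)²/162.8422 = 13.6565
  (212 − 190.9349)²/190.9349 = 2.3240
  (97 − 165.2229)²/165.2229 = 28.1702
  (27 − 62.1248)²/62.1248 = 19.8592
  (133 − 72.8422)²/72.8422 = 49.6822
  (38 − 63.0330)²/63.0330 = 9.9416
  (105 − 117.0330)²/117.0330 = 1.2372
  (56 − 137.2229)²/137.2229 = 48.0762
  (212 − 118.7440)²/118.7440 = 73.2389
χ² = 13.6565 + 2.3240 + 28.1702 + 19.8592 + 49.6822 + 9.9416 + 1.2372 + 48.0762 + 73.2389 = 246.186

246.186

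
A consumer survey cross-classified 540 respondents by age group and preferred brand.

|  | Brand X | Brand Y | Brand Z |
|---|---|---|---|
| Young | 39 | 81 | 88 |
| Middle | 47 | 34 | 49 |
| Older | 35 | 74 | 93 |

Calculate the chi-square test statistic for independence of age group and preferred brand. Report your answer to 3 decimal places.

Row totals: 208, 130, 202. Column totals: 121, 189, 230. Grand total N = 540.
Expected counts (row total × column total / N):
  Young, Brand X: 208×121/540 = 46.6074
  Young, Brand Y: 208×189/540 = 72.8000
  Young, Brand Z: 208×230/540 = 88.5926
  Middle, Brand X: 130×121/540 = 29.1296
  Middle, Brand Y: 130×189/540 = 45.5000
  Middle, Brand Z: 130×230/540 = 55.3704
  Older, Brand X: 202×121/540 = 45.2630
  Older, Brand Y: 202×189/540 = 70.7000
  Older, Brand Z: 202×230/540 = 86.0370
Contributions (O − E)²/E:
  (39 − 46.6074)²/46.6074 = 1.2417
  (81 − 72.8000)²/72.8000 = 0.9236
  (88 − 88.5926)²/88.5926 = 0.0040
  (47 − 29.1296)²/29.1296 = 10.9631
  (34 − 45.5000)²/45.5000 = 2.9066
  (49 − 55.3704)²/55.3704 = 0.7329
  (35 − 45.2630)²/45.2630 = 2.3270
  (74 − 70.7000)²/70.7000 = 0.1540
  (93 − 86.0370)²/86.0370 = 0.5635
χ² = 1.2417 + 0.9236 + 0.0040 + 10.9631 + 2.9066 + 0.7329 + 2.3270 + 0.1540 + 0.5635 = 19.816

19.816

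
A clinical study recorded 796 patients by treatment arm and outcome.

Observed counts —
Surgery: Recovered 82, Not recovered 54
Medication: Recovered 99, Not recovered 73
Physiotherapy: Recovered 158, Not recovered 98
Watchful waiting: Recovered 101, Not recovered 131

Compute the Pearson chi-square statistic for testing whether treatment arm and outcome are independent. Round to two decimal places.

18.98

Row totals: 136, 172, 256, 232. Column totals: 440, 356. Grand total N = 796.
Expected counts (row total × column total / N):
  Surgery, Recovered: 136×440/796 = 75.176
  Surgery, Not recovered: 136×356/796 = 60.824
  Medication, Recovered: 172×440/796 = 95.075
  Medication, Not recovered: 172×356/796 = 76.925
  Physiotherapy, Recovered: 256×440/796 = 141.508
  Physiotherapy, Not recovered: 256×356/796 = 114.492
  Watchful waiting, Recovered: 232×440/796 = 128.241
  Watchful waiting, Not recovered: 232×356/796 = 103.759
Contributions (O − E)²/E:
  (82 − 75.176)²/75.176 = 0.6194
  (54 − 60.824)²/60.824 = 0.7656
  (99 − 95.075)²/95.075 = 0.1620
  (73 − 76.925)²/76.925 = 0.2003
  (158 − 141.508)²/141.508 = 1.9221
  (98 − 114.492)²/114.492 = 2.3756
  (101 − 128.241)²/128.241 = 5.7865
  (131 − 103.759)²/103.759 = 7.1519
χ² = 0.6194 + 0.7656 + 0.1620 + 0.2003 + 1.9221 + 2.3756 + 5.7865 + 7.1519 = 18.98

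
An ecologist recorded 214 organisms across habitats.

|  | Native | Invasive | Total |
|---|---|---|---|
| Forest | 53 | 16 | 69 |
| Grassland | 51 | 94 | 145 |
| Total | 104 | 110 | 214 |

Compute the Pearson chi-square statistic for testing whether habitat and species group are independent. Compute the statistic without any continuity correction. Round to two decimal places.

32.45

Grand total N = 214.
Expected counts (row total × column total / N):
  Forest, Native: 69×104/214 = 33.5327
  Forest, Invasive: 69×110/214 = 35.4673
  Grassland, Native: 145×104/214 = 70.4673
  Grassland, Invasive: 145×110/214 = 74.5327
Contributions (O − E)²/E:
  (53 − 33.5327)²/33.5327 = 11.3017
  (16 − 35.4673)²/35.4673 = 10.6852
  (51 − 70.4673)²/70.4673 = 5.3780
  (94 − 74.5327)²/74.5327 = 5.0847
χ² = 11.3017 + 10.6852 + 5.3780 + 5.0847 = 32.45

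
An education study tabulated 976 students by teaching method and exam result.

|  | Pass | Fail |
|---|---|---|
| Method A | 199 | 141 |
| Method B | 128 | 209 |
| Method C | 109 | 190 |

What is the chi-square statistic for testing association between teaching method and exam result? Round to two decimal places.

Row totals: 340, 337, 299. Column totals: 436, 540. Grand total N = 976.
Expected counts (row total × column total / N):
  Method A, Pass: 340×436/976 = 151.88525
  Method A, Fail: 340×540/976 = 188.11475
  Method B, Pass: 337×436/976 = 150.54508
  Method B, Fail: 337×540/976 = 186.45492
  Method C, Pass: 299×436/976 = 133.56967
  Method C, Fail: 299×540/976 = 165.43033
Contributions (O − E)²/E:
  (199 − 151.88525)²/151.88525 = 14.6150
  (141 − 188.11475)²/188.11475 = 11.8002
  (128 − 150.54508)²/150.54508 = 3.3763
  (209 − 186.45492)²/186.45492 = 2.7260
  (109 − 133.56967)²/133.56967 = 4.5195
  (190 − 165.43033)²/165.43033 = 3.6491
χ² = 14.6150 + 11.8002 + 3.3763 + 2.7260 + 4.5195 + 3.6491 = 40.69

40.69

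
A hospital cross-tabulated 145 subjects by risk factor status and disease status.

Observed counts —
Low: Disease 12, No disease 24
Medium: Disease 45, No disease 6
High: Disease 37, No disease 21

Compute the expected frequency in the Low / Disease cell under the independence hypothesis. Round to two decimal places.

Row total (Low) = 36; column total (Disease) = 94; grand total N = 145.
Expected count = (row total × column total) / N = 36 × 94 / 145 = 23.34.

23.34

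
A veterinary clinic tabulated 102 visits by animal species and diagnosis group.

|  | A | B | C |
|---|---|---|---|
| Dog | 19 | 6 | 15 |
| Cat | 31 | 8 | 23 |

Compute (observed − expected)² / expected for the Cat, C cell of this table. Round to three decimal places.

0.000

Row total (Cat) = 62; column total (C) = 38; N = 102.
Expected count E = 62 × 38 / 102 = 23.0980.
Contribution = (O − E)²/E = (23 − 23.0980)² / 23.0980 = 0.000.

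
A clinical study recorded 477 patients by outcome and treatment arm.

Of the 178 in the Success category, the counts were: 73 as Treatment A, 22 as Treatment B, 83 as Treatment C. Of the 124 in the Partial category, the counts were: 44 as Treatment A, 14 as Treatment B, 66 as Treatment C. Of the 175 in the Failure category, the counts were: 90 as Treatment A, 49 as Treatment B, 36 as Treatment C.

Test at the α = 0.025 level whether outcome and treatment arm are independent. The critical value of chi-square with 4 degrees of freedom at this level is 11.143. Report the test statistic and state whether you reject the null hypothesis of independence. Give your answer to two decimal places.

45.21; reject H₀

Row totals: 178, 124, 175. Column totals: 207, 85, 185. Grand total N = 477.
Expected counts (row total × column total / N):
  Success, Treatment A: 178×207/477 = 77.245
  Success, Treatment B: 178×85/477 = 31.719
  Success, Treatment C: 178×185/477 = 69.036
  Partial, Treatment A: 124×207/477 = 53.811
  Partial, Treatment B: 124×85/477 = 22.096
  Partial, Treatment C: 124×185/477 = 48.092
  Failure, Treatment A: 175×207/477 = 75.943
  Failure, Treatment B: 175×85/477 = 31.184
  Failure, Treatment C: 175×185/477 = 67.872
Contributions (O − E)²/E:
  (73 − 77.245)²/77.245 = 0.2333
  (22 − 31.719)²/31.719 = 2.9780
  (83 − 69.036)²/69.036 = 2.8245
  (44 − 53.811)²/53.811 = 1.7888
  (14 − 22.096)²/22.096 = 2.9664
  (66 − 48.092)²/48.092 = 6.6684
  (90 − 75.943)²/75.943 = 2.6019
  (49 − 31.184)²/31.184 = 10.1786
  (36 − 67.872)²/67.872 = 14.9668
χ² = 0.2333 + 2.9780 + 2.8245 + 1.7888 + 2.9664 + 6.6684 + 2.6019 + 10.1786 + 14.9668 = 45.21
df = (3−1)(3−1) = 4. Since 45.21 > 11.143, reject the null hypothesis of independence at α = 0.025.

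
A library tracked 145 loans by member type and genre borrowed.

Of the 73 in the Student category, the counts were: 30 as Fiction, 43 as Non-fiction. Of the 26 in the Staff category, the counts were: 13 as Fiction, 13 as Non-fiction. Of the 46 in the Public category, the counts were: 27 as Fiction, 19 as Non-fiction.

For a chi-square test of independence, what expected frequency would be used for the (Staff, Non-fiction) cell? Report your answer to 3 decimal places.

Row total (Staff) = 26; column total (Non-fiction) = 75; grand total N = 145.
Expected count = (row total × column total) / N = 26 × 75 / 145 = 13.448.

13.448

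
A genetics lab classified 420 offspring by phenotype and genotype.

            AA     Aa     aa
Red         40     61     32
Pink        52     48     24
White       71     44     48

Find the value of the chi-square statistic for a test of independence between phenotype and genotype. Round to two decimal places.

Row totals: 133, 124, 163. Column totals: 163, 153, 104. Grand total N = 420.
Expected counts (row total × column total / N):
  Red, AA: 133×163/420 = 51.617
  Red, Aa: 133×153/420 = 48.450
  Red, aa: 133×104/420 = 32.933
  Pink, AA: 124×163/420 = 48.124
  Pink, Aa: 124×153/420 = 45.171
  Pink, aa: 124×104/420 = 30.705
  White, AA: 163×163/420 = 63.260
  White, Aa: 163×153/420 = 59.379
  White, aa: 163×104/420 = 40.362
Contributions (O − E)²/E:
  (40 − 51.617)²/51.617 = 2.6145
  (61 − 48.450)²/48.450 = 3.2508
  (32 − 32.933)²/32.933 = 0.0264
  (52 − 48.124)²/48.124 = 0.3122
  (48 − 45.171)²/45.171 = 0.1772
  (24 − 30.705)²/30.705 = 1.4642
  (71 − 63.260)²/63.260 = 0.9470
  (44 − 59.379)²/59.379 = 3.9831
  (48 − 40.362)²/40.362 = 1.4454
χ² = 2.6145 + 3.2508 + 0.0264 + 0.3122 + 0.1772 + 1.4642 + 0.9470 + 3.9831 + 1.4454 = 14.22

14.22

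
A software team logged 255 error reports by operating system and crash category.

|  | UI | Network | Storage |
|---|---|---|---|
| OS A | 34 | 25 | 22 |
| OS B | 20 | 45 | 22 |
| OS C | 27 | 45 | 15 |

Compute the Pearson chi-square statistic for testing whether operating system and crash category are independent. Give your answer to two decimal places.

Row totals: 81, 87, 87. Column totals: 81, 115, 59. Grand total N = 255.
Expected counts (row total × column total / N):
  OS A, UI: 81×81/255 = 25.729
  OS A, Network: 81×115/255 = 36.529
  OS A, Storage: 81×59/255 = 18.741
  OS B, UI: 87×81/255 = 27.635
  OS B, Network: 87×115/255 = 39.235
  OS B, Storage: 87×59/255 = 20.129
  OS C, UI: 87×81/255 = 27.635
  OS C, Network: 87×115/255 = 39.235
  OS C, Storage: 87×59/255 = 20.129
Contributions (O − E)²/E:
  (34 − 25.729)²/25.729 = 2.6588
  (25 − 36.529)²/36.529 = 3.6387
  (22 − 18.741)²/18.741 = 0.5667
  (20 − 27.635)²/27.635 = 2.1094
  (45 − 39.235)²/39.235 = 0.8471
  (22 − 20.129)²/20.129 = 0.1739
  (27 − 27.635)²/27.635 = 0.0146
  (45 − 39.235)²/39.235 = 0.8471
  (15 − 20.129)²/20.129 = 1.3069
χ² = 2.6588 + 3.6387 + 0.5667 + 2.1094 + 0.8471 + 0.1739 + 0.0146 + 0.8471 + 1.3069 = 12.16

12.16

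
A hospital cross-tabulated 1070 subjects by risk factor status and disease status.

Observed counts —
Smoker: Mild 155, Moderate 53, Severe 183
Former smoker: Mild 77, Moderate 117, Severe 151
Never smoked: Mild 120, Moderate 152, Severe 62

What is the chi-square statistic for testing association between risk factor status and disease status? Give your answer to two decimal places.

126.76

Row totals: 391, 345, 334. Column totals: 352, 322, 396. Grand total N = 1070.
Expected counts (row total × column total / N):
  Smoker, Mild: 391×352/1070 = 128.6280
  Smoker, Moderate: 391×322/1070 = 117.6654
  Smoker, Severe: 391×396/1070 = 144.7065
  Former smoker, Mild: 345×352/1070 = 113.4953
  Former smoker, Moderate: 345×322/1070 = 103.8224
  Former smoker, Severe: 345×396/1070 = 127.6822
  Never smoked, Mild: 334×352/1070 = 109.8766
  Never smoked, Moderate: 334×322/1070 = 100.5121
  Never smoked, Severe: 334×396/1070 = 123.6112
Contributions (O − E)²/E:
  (155 − 128.6280)²/128.6280 = 5.4069
  (53 − 117.6654)²/117.6654 = 35.5382
  (183 − 144.7065)²/144.7065 = 10.1336
  (77 − 113.4953)²/113.4953 = 11.7353
  (117 − 103.8224)²/103.8224 = 1.6726
  (151 − 127.6822)²/127.6822 = 4.2584
  (120 − 109.8766)²/109.8766 = 0.9327
  (152 − 100.5121)²/100.5121 = 26.3750
  (62 − 123.6112)²/123.6112 = 30.7087
χ² = 5.4069 + 35.5382 + 10.1336 + 11.7353 + 1.6726 + 4.2584 + 0.9327 + 26.3750 + 30.7087 = 126.76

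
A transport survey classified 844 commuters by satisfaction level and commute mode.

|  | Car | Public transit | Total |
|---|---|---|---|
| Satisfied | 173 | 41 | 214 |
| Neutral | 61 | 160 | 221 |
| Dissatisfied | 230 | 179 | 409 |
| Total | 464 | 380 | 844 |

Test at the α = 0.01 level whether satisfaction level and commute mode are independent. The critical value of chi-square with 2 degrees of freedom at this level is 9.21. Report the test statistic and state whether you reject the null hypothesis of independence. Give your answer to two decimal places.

125.01; reject H₀

Grand total N = 844.
Expected counts (row total × column total / N):
  Satisfied, Car: 214×464/844 = 117.649
  Satisfied, Public transit: 214×380/844 = 96.351
  Neutral, Car: 221×464/844 = 121.498
  Neutral, Public transit: 221×380/844 = 99.502
  Dissatisfied, Car: 409×464/844 = 224.853
  Dissatisfied, Public transit: 409×380/844 = 184.147
Contributions (O − E)²/E:
  (173 − 117.649)²/117.649 = 26.0413
  (41 − 96.351)²/96.351 = 31.7976
  (61 − 121.498)²/121.498 = 30.1240
  (160 − 99.502)²/99.502 = 36.7833
  (230 − 224.853)²/224.853 = 0.1178
  (179 − 184.147)²/184.147 = 0.1439
χ² = 26.0413 + 31.7976 + 30.1240 + 36.7833 + 0.1178 + 0.1439 = 125.01
df = (3−1)(2−1) = 2. Since 125.01 > 9.21, reject the null hypothesis of independence at α = 0.01.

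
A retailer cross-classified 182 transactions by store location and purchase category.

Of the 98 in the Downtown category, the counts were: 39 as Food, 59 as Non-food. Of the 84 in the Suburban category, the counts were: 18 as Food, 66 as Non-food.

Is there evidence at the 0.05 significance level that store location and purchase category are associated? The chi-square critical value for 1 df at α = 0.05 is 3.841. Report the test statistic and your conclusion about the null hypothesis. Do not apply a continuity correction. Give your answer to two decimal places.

Row totals: 98, 84. Column totals: 57, 125. Grand total N = 182.
Expected counts (row total × column total / N):
  Downtown, Food: 98×57/182 = 30.692
  Downtown, Non-food: 98×125/182 = 67.308
  Suburban, Food: 84×57/182 = 26.308
  Suburban, Non-food: 84×125/182 = 57.692
Contributions (O − E)²/E:
  (39 − 30.692)²/30.692 = 2.2489
  (59 − 67.308)²/67.308 = 1.0255
  (18 − 26.308)²/26.308 = 2.6236
  (66 − 57.692)²/57.692 = 1.1964
χ² = 2.2489 + 1.0255 + 2.6236 + 1.1964 = 7.09
df = (2−1)(2−1) = 1. Since 7.09 > 3.841, reject the null hypothesis of independence at α = 0.05.

7.09; reject H₀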